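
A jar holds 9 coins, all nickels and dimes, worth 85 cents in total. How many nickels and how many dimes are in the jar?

Let n = nickels, d = dimes.
  d + n = 9
  5n + 10d = 85
Row-reduce the augmented matrix:
R2 ← R2 − 5·R1.
R2 ← R2 / (5).
R1 ← R1 − 1·R2.
Reading off the reduced rows gives n = 1, d = 8.

nickels: 1, dimes: 8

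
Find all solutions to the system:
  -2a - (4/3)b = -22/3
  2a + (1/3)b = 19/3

a = 3, b = 1

Row-reduce the augmented matrix:
R1 ← R1 / (-2).
R2 ← R2 − 2·R1.
R2 ← R2 / (-1).
R1 ← R1 − 2/3·R2.
Reading off the reduced rows gives a = 3, b = 1.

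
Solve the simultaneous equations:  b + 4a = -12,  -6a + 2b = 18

a = -3, b = 0

Row-reduce the augmented matrix:
R1 ← R1 / (4).
R2 ← R2 + 6·R1.
R2 ← R2 / (7/2).
R1 ← R1 − 1/4·R2.
Reading off the reduced rows gives a = -3, b = 0.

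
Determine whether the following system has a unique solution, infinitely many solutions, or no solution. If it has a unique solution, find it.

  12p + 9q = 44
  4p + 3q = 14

Row-reduce:
R1 ← R1 / (12).
R2 ← R2 − 4·R1.
Row 2 reduces to 0 = -2/3, a contradiction. The system is inconsistent.

no solution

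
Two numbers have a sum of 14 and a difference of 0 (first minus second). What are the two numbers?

Let x = first number, y = second number.
  x + y = 14
  x - y = 0
From equation 1: x = 14 − y.
Substitute into equation 2 and solve: y = 7.
Then x = 7.

first number: 7, second number: 7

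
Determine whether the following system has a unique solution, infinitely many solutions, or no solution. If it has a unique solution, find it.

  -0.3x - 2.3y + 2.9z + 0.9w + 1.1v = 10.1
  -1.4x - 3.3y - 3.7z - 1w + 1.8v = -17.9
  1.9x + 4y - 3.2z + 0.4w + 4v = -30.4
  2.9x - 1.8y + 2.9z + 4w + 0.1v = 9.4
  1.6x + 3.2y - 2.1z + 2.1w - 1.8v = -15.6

Row-reduce the augmented matrix:
R1 ← R1 / (-3/10).
R2 ← R2 + 7/5·R1.
R3 ← R3 − 19/10·R1.
R4 ← R4 − 29/10·R1.
R5 ← R5 − 8/5·R1.
R2 ← R2 / (223/30).
R1 ← R1 − 23/3·R2.
R3 ← R3 + 317/30·R2.
R4 ← R4 + 721/30·R2.
R5 ← R5 + 136/15·R2.
R3 ← R3 / (-10404/1115).
R1 ← R1 − 1808/223·R3.
R2 ← R2 + 517/223·R3.
R4 ← R4 + 55271/2230·R3.
R5 ← R5 + 17067/2230·R3.
R4 ← R4 / (-141679/208080).
R1 ← R1 − 3227/2601·R4.
R2 ← R2 + 7877/20808·R4.
R3 ← R3 − 2881/20808·R4.
R5 ← R5 − 112159/69360·R4.
R5 ← R5 / (-31525033/708395).
R1 ← R1 + 3547948/141679·R5.
R2 ← R2 − 1023831/141679·R5.
R3 ← R3 + 572459/141679·R5.
R4 ← R4 − 3451561/141679·R5.
Reading off the reduced rows gives x = 4, y = -2, z = 5, w = -5, v = -3.

x = 4, y = -2, z = 5, w = -5, v = -3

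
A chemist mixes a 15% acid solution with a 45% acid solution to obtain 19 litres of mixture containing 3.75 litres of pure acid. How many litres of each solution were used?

litres of solution A: 16, litres of solution B: 3

Let a = litres of solution A, b = litres of solution B.
  a + b = 19
  (3/20)a + (9/20)b = 15/4
From equation 1: a = 19 − b.
Substitute into equation 2 and solve: b = 3.
Then a = 16.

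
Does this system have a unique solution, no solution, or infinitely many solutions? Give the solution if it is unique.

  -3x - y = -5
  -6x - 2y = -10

Row-reduce:
R1 ← R1 / (-3).
R2 ← R2 + 6·R1.
Rank is 1 with 2 unknowns, leaving y free.

infinitely many solutions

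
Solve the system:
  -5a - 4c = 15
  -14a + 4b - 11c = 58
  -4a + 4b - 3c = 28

Row-reduce:
R1 ← R1 / (-5).
R2 ← R2 + 14·R1.
R3 ← R3 + 4·R1.
R2 ← R2 / (4).
R3 ← R3 − 4·R2.
Rank is 2 with 3 unknowns, leaving c free.

infinitely many solutions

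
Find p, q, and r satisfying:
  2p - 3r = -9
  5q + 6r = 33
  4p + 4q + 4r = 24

Row-reduce the augmented matrix:
R1 ← R1 / (2).
R3 ← R3 − 4·R1.
R2 ← R2 / (5).
R3 ← R3 − 4·R2.
R3 ← R3 / (26/5).
R1 ← R1 + 3/2·R3.
R2 ← R2 − 6/5·R3.
Reading off the reduced rows gives p = 0, q = 3, r = 3.

p = 0, q = 3, r = 3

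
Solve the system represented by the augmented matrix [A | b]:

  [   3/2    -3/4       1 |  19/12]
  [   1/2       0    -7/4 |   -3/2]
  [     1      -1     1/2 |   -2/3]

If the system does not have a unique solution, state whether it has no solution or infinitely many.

Row-reduce the augmented matrix:
R1 ← R1 / (3/2).
R2 ← R2 − 1/2·R1.
R3 ← R3 − 1·R1.
R2 ← R2 / (1/4).
R1 ← R1 + 1/2·R2.
R3 ← R3 + 1/2·R2.
R3 ← R3 / (-13/3).
R1 ← R1 + 7/2·R3.
R2 ← R2 + 25/3·R3.
Reading off the reduced rows gives x_1 = 5/3, x_2 = 3, x_3 = 4/3.

x_1 = 5/3, x_2 = 3, x_3 = 4/3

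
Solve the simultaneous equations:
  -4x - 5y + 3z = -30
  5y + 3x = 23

infinitely many solutions

Row-reduce:
R1 ← R1 / (-4).
R2 ← R2 − 3·R1.
R2 ← R2 / (5/4).
R1 ← R1 − 5/4·R2.
Rank is 2 with 3 unknowns, leaving z free.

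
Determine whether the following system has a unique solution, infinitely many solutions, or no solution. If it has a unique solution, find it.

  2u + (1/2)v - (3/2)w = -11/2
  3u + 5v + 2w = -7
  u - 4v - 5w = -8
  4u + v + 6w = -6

no solution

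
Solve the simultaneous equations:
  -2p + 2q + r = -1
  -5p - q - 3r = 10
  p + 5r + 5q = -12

infinitely many solutions

Row-reduce:
R1 ← R1 / (-2).
R2 ← R2 + 5·R1.
R3 ← R3 − 1·R1.
R2 ← R2 / (-6).
R1 ← R1 + 1·R2.
R3 ← R3 − 6·R2.
Rank is 2 with 3 unknowns, leaving r free.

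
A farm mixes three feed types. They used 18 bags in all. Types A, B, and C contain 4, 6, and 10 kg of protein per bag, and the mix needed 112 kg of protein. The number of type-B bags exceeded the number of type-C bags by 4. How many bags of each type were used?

Let a = type-A bags, b = type-B bags, c = type-C bags.
  a + b + c = 18
  4a + 10c + 6b = 112
  -c + b = 4
Row-reduce the augmented matrix:
R2 ← R2 − 4·R1.
R2 ← R2 / (2).
R1 ← R1 − 1·R2.
R3 ← R3 − 1·R2.
R3 ← R3 / (-4).
R1 ← R1 + 2·R3.
R2 ← R2 − 3·R3.
Reading off the reduced rows gives a = 6, b = 8, c = 4.

type-A bags: 6, type-B bags: 8, type-C bags: 4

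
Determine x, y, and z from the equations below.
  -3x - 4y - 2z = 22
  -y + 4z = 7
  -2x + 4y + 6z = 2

Row-reduce the augmented matrix:
R1 ← R1 / (-3).
R3 ← R3 + 2·R1.
R2 ← R2 / (-1).
R1 ← R1 − 4/3·R2.
R3 ← R3 − 20/3·R2.
R3 ← R3 / (34).
R1 ← R1 − 6·R3.
R2 ← R2 + 4·R3.
Reading off the reduced rows gives x = -4, y = -3, z = 1.

x = -4, y = -3, z = 1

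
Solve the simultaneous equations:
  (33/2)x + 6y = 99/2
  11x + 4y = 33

Row-reduce:
R1 ← R1 / (33/2).
R2 ← R2 − 11·R1.
Rank is 1 with 2 unknowns, leaving y free.

infinitely many solutions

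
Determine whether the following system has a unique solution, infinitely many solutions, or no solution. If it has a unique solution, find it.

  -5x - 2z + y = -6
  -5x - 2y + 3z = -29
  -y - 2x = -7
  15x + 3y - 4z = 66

no solution

Row-reduce:
R1 ← R1 / (-5).
R2 ← R2 + 5·R1.
R3 ← R3 + 2·R1.
R4 ← R4 − 15·R1.
R2 ← R2 / (-3).
R1 ← R1 + 1/5·R2.
R3 ← R3 + 7/5·R2.
R4 ← R4 − 6·R2.
R3 ← R3 / (-23/15).
R1 ← R1 − 1/15·R3.
R2 ← R2 + 5/3·R3.
Row 4 reduces to 0 = 2, a contradiction. The system is inconsistent.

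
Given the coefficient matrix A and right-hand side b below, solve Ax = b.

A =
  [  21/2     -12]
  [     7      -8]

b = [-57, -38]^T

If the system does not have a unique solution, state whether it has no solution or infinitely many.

Row-reduce:
R1 ← R1 / (21/2).
R2 ← R2 − 7·R1.
Rank is 1 with 2 unknowns, leaving x_2 free.

infinitely many solutions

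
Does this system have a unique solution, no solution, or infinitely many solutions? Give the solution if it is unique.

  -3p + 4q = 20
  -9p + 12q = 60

infinitely many solutions

Row-reduce:
R1 ← R1 / (-3).
R2 ← R2 + 9·R1.
Rank is 1 with 2 unknowns, leaving q free.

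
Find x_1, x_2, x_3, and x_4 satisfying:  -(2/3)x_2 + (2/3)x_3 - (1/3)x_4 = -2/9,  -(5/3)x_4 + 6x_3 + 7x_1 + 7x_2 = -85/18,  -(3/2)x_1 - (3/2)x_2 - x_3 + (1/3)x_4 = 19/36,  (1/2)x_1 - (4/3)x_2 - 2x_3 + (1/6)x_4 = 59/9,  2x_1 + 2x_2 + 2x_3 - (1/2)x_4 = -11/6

x_1 = 7/3, x_2 = -3/2, x_3 = -5/3, x_4 = 1/3

Row-reduce the augmented matrix:
Swap R1 and R2.
R1 ← R1 / (7).
R3 ← R3 + 3/2·R1.
R4 ← R4 − 1/2·R1.
R5 ← R5 − 2·R1.
R2 ← R2 / (-2/3).
R1 ← R1 − 1·R2.
R4 ← R4 + 11/6·R2.
R3 ← R3 / (2/7).
R1 ← R1 − 13/7·R3.
R2 ← R2 + 1·R3.
R4 ← R4 + 179/42·R3.
R5 ← R5 − 2/7·R3.
R4 ← R4 / (61/72).
R1 ← R1 + 7/12·R4.
R2 ← R2 − 5/12·R4.
R3 ← R3 + 1/12·R4.
R5 reduces to 0 = 0, so the extra equation is consistent.
Reading off the reduced rows gives x_1 = 7/3, x_2 = -3/2, x_3 = -5/3, x_4 = 1/3.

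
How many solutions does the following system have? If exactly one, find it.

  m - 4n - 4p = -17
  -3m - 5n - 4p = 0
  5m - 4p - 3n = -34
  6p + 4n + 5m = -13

Row-reduce the augmented matrix:
R2 ← R2 + 3·R1.
R3 ← R3 − 5·R1.
R4 ← R4 − 5·R1.
R2 ← R2 / (-17).
R1 ← R1 + 4·R2.
R3 ← R3 − 17·R2.
R4 ← R4 − 24·R2.
Swap R3 and R4.
R3 ← R3 / (58/17).
R1 ← R1 + 4/17·R3.
R2 ← R2 − 16/17·R3.
R4 reduces to 0 = 0, so the extra equation is consistent.
Reading off the reduced rows gives m = -5, n = 3, p = 0.

m = -5, n = 3, p = 0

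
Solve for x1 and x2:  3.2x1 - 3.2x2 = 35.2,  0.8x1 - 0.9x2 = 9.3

x1 = 6, x2 = -5

Row-reduce the augmented matrix:
R1 ← R1 / (16/5).
R2 ← R2 − 4/5·R1.
R2 ← R2 / (-1/10).
R1 ← R1 + 1·R2.
Reading off the reduced rows gives x1 = 6, x2 = -5.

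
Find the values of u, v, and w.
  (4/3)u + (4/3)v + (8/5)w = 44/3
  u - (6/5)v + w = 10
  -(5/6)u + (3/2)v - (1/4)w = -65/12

Row-reduce the augmented matrix:
R1 ← R1 / (4/3).
R2 ← R2 − 1·R1.
R3 ← R3 + 5/6·R1.
R2 ← R2 / (-11/5).
R1 ← R1 − 1·R2.
R3 ← R3 − 7/3·R2.
R3 ← R3 / (71/132).
R1 ← R1 − 61/55·R3.
R2 ← R2 − 1/11·R3.
Reading off the reduced rows gives u = 5, v = 0, w = 5.

u = 5, v = 0, w = 5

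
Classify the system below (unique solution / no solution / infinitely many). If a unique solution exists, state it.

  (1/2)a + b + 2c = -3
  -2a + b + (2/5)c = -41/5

Row-reduce:
R1 ← R1 / (1/2).
R2 ← R2 + 2·R1.
R2 ← R2 / (5).
R1 ← R1 − 2·R2.
Rank is 2 with 3 unknowns, leaving c free.

infinitely many solutions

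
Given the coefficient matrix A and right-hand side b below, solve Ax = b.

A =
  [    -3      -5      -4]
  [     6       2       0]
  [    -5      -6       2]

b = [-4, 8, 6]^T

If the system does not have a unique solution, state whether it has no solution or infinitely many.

Row-reduce the augmented matrix:
R1 ← R1 / (-3).
R2 ← R2 − 6·R1.
R3 ← R3 + 5·R1.
R2 ← R2 / (-8).
R1 ← R1 − 5/3·R2.
R3 ← R3 − 7/3·R2.
R3 ← R3 / (19/3).
R1 ← R1 + 1/3·R3.
R2 ← R2 − 1·R3.
Reading off the reduced rows gives x_1 = 2, x_2 = -2, x_3 = 2.

x_1 = 2, x_2 = -2, x_3 = 2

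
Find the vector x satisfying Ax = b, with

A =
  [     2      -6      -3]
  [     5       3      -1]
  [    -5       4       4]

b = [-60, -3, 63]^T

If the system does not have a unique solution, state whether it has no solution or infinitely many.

x_1 = -3, x_2 = 6, x_3 = 6

Row-reduce the augmented matrix:
R1 ← R1 / (2).
R2 ← R2 − 5·R1.
R3 ← R3 + 5·R1.
R2 ← R2 / (18).
R1 ← R1 + 3·R2.
R3 ← R3 + 11·R2.
R3 ← R3 / (17/36).
R1 ← R1 + 5/12·R3.
R2 ← R2 − 13/36·R3.
Reading off the reduced rows gives x_1 = -3, x_2 = 6, x_3 = 6.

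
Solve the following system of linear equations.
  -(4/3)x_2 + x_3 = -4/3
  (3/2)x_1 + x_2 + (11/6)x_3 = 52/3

Row-reduce:
Swap R1 and R2.
R1 ← R1 / (3/2).
R2 ← R2 / (-4/3).
R1 ← R1 − 2/3·R2.
Rank is 2 with 3 unknowns, leaving x_3 free.

infinitely many solutions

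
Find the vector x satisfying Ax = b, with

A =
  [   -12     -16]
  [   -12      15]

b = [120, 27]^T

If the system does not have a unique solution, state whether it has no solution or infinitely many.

Row-reduce the augmented matrix:
R1 ← R1 / (-12).
R2 ← R2 + 12·R1.
R2 ← R2 / (31).
R1 ← R1 − 4/3·R2.
Reading off the reduced rows gives x_1 = -6, x_2 = -3.

x_1 = -6, x_2 = -3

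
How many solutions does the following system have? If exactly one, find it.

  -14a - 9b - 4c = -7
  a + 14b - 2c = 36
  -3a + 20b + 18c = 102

Row-reduce the augmented matrix:
R1 ← R1 / (-14).
R2 ← R2 − 1·R1.
R3 ← R3 + 3·R1.
R2 ← R2 / (187/14).
R1 ← R1 − 9/14·R2.
R3 ← R3 − 307/14·R2.
R3 ← R3 / (4228/187).
R1 ← R1 − 74/187·R3.
R2 ← R2 + 32/187·R3.
Reading off the reduced rows gives a = -2, b = 3, c = 2.

a = -2, b = 3, c = 2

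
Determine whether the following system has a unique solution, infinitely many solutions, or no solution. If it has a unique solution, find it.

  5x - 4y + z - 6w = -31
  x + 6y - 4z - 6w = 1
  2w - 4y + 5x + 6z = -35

infinitely many solutions

Row-reduce:
R1 ← R1 / (5).
R2 ← R2 − 1·R1.
R3 ← R3 − 5·R1.
R2 ← R2 / (34/5).
R1 ← R1 + 4/5·R2.
R3 ← R3 / (5).
R1 ← R1 + 5/17·R3.
R2 ← R2 + 21/34·R3.
Rank is 3 with 4 unknowns, leaving w free.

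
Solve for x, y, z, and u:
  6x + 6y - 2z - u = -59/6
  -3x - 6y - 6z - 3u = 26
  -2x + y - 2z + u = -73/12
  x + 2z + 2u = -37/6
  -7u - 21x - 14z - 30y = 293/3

x = 1/2, y = -11/4, z = -1/3, u = -3

Row-reduce the augmented matrix:
R1 ← R1 / (6).
R2 ← R2 + 3·R1.
R3 ← R3 + 2·R1.
R4 ← R4 − 1·R1.
R5 ← R5 + 21·R1.
R2 ← R2 / (-3).
R1 ← R1 − 1·R2.
R3 ← R3 − 3·R2.
R4 ← R4 + 1·R2.
R5 ← R5 + 9·R2.
R3 ← R3 / (-29/3).
R1 ← R1 + 8/3·R3.
R2 ← R2 − 7/3·R3.
R4 ← R4 − 14/3·R3.
R4 ← R4 / (57/29).
R1 ← R1 + 16/29·R4.
R2 ← R2 − 14/29·R4.
R3 ← R3 − 17/58·R4.
R5 reduces to 0 = 0, so the extra equation is consistent.
Reading off the reduced rows gives x = 1/2, y = -11/4, z = -1/3, u = -3.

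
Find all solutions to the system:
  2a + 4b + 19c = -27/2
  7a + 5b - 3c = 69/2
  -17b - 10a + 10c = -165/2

a = 5/2, b = 5/2, c = -3/2

Row-reduce the augmented matrix:
R1 ← R1 / (2).
R2 ← R2 − 7·R1.
R3 ← R3 + 10·R1.
R2 ← R2 / (-9).
R1 ← R1 − 2·R2.
R3 ← R3 − 3·R2.
R3 ← R3 / (491/6).
R1 ← R1 + 107/18·R3.
R2 ← R2 − 139/18·R3.
Reading off the reduced rows gives a = 5/2, b = 5/2, c = -3/2.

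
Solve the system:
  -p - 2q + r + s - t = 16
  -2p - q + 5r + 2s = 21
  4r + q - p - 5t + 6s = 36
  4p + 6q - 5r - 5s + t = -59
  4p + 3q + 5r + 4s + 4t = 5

p = -1, q = -4, r = 1, s = 5, t = -1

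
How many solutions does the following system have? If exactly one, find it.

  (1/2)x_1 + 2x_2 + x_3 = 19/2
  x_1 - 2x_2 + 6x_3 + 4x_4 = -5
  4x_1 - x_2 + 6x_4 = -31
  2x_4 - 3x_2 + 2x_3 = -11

no solution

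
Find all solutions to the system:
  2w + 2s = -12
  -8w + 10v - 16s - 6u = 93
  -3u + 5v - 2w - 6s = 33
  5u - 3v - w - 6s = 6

no solution

Row-reduce:
Swap R1 and R2.
R1 ← R1 / (-6).
R3 ← R3 + 3·R1.
R4 ← R4 − 5·R1.
Swap R2 and R4.
R2 ← R2 / (16/3).
R1 ← R1 + 5/3·R2.
R3 ← R3 / (2).
R1 ← R1 + 17/16·R3.
R2 ← R2 + 23/16·R3.
R4 ← R4 − 2·R3.
Row 4 reduces to 0 = 3/2, a contradiction. The system is inconsistent.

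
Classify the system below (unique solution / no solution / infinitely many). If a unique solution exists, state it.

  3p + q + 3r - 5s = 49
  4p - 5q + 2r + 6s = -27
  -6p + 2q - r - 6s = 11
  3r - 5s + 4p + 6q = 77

p = 3, q = 5, r = 5, s = -4

Row-reduce the augmented matrix:
R1 ← R1 / (3).
R2 ← R2 − 4·R1.
R3 ← R3 + 6·R1.
R4 ← R4 − 4·R1.
R2 ← R2 / (-19/3).
R1 ← R1 − 1/3·R2.
R3 ← R3 − 4·R2.
R4 ← R4 − 14/3·R2.
R3 ← R3 / (71/19).
R1 ← R1 − 17/19·R3.
R2 ← R2 − 6/19·R3.
R4 ← R4 + 47/19·R3.
R4 ← R4 / (405/71).
R1 ← R1 − 65/71·R4.
R2 ← R2 + 94/71·R4.
R3 ← R3 + 152/71·R4.
Reading off the reduced rows gives p = 3, q = 5, r = 5, s = -4.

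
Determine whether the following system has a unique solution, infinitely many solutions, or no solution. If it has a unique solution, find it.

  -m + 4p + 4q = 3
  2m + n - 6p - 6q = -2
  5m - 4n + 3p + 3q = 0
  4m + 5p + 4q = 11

Row-reduce the augmented matrix:
R1 ← R1 / (-1).
R2 ← R2 − 2·R1.
R3 ← R3 − 5·R1.
R4 ← R4 − 4·R1.
R3 ← R3 + 4·R2.
R3 ← R3 / (31).
R1 ← R1 + 4·R3.
R2 ← R2 − 2·R3.
R4 ← R4 − 21·R3.
R4 ← R4 / (-1).
R3 ← R3 − 1·R4.
Reading off the reduced rows gives m = 1, n = 2, p = 3, q = -2.

m = 1, n = 2, p = 3, q = -2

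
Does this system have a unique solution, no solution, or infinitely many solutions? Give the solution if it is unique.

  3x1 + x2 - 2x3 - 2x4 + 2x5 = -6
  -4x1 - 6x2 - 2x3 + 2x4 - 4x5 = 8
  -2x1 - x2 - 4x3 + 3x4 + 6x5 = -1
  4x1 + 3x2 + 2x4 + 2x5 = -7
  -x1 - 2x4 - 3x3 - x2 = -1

x1 = -1, x2 = -1, x3 = 1, x4 = 0, x5 = 0

Row-reduce the augmented matrix:
R1 ← R1 / (3).
R2 ← R2 + 4·R1.
R3 ← R3 + 2·R1.
R4 ← R4 − 4·R1.
R5 ← R5 + 1·R1.
R2 ← R2 / (-14/3).
R1 ← R1 − 1/3·R2.
R3 ← R3 + 1/3·R2.
R4 ← R4 − 5/3·R2.
R5 ← R5 + 2/3·R2.
R3 ← R3 / (-5).
R1 ← R1 + 1·R3.
R2 ← R2 − 1·R3.
R4 ← R4 − 1·R3.
R5 ← R5 + 3·R3.
R4 ← R4 / (167/35).
R1 ← R1 + 37/35·R4.
R2 ← R2 − 17/35·R4.
R3 ← R3 + 12/35·R4.
R5 ← R5 + 18/5·R4.
R5 ← R5 / (-558/167).
R1 ← R1 + 140/167·R5.
R2 ← R2 − 290/167·R5.
R3 ← R3 + 244/167·R5.
R4 ← R4 − 12/167·R5.
Reading off the reduced rows gives x1 = -1, x2 = -1, x3 = 1, x4 = 0, x5 = 0.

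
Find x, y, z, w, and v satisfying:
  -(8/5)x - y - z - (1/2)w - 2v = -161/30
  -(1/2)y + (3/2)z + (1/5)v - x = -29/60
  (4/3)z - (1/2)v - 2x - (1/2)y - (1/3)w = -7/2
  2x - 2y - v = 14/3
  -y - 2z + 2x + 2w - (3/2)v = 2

Row-reduce the augmented matrix:
R1 ← R1 / (-8/5).
R2 ← R2 + 1·R1.
R3 ← R3 + 2·R1.
R4 ← R4 − 2·R1.
R5 ← R5 − 2·R1.
R2 ← R2 / (1/8).
R1 ← R1 − 5/8·R2.
R3 ← R3 − 3/4·R2.
R4 ← R4 + 13/4·R2.
R5 ← R5 + 9/4·R2.
R3 ← R3 / (-61/6).
R1 ← R1 + 10·R3.
R2 ← R2 − 17·R3.
R4 ← R4 − 54·R3.
R5 ← R5 − 35·R3.
R4 ← R4 / (-111/122).
R1 ← R1 − 75/244·R4.
R2 ← R2 + 9/61·R4.
R3 ← R3 − 19/122·R4.
R5 ← R5 − 189/122·R4.
R5 ← R5 / (-1231/370).
R1 ← R1 − 9/74·R5.
R2 ← R2 − 23/37·R5.
R3 ← R3 − 78/185·R5.
R4 ← R4 − 282/185·R5.
Reading off the reduced rows gives x = 2, y = -1, z = 1/2, w = 0, v = 4/3.

x = 2, y = -1, z = 1/2, w = 0, v = 4/3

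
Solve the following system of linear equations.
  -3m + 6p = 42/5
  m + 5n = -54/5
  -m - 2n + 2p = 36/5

m = 1/5, n = -11/5, p = 3/2

Row-reduce the augmented matrix:
R1 ← R1 / (-3).
R2 ← R2 − 1·R1.
R3 ← R3 + 1·R1.
R2 ← R2 / (5).
R3 ← R3 + 2·R2.
R3 ← R3 / (4/5).
R1 ← R1 + 2·R3.
R2 ← R2 − 2/5·R3.
Reading off the reduced rows gives m = 1/5, n = -11/5, p = 3/2.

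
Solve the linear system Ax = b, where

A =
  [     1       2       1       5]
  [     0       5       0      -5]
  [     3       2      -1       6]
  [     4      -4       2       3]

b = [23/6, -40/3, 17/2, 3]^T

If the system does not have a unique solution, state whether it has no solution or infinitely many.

x_1 = -1/2, x_2 = -1, x_3 = -2, x_4 = 5/3

Row-reduce the augmented matrix:
R3 ← R3 − 3·R1.
R4 ← R4 − 4·R1.
R2 ← R2 / (5).
R1 ← R1 − 2·R2.
R3 ← R3 + 4·R2.
R4 ← R4 + 12·R2.
R3 ← R3 / (-4).
R1 ← R1 − 1·R3.
R4 ← R4 + 2·R3.
R4 ← R4 / (-45/2).
R1 ← R1 − 15/4·R4.
R2 ← R2 + 1·R4.
R3 ← R3 − 13/4·R4.
Reading off the reduced rows gives x_1 = -1/2, x_2 = -1, x_3 = -2, x_4 = 5/3.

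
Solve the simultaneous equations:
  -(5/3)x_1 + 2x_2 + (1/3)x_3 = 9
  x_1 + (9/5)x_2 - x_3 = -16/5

Row-reduce:
R1 ← R1 / (-5/3).
R2 ← R2 − 1·R1.
R2 ← R2 / (3).
R1 ← R1 + 6/5·R2.
Rank is 2 with 3 unknowns, leaving x_3 free.

infinitely many solutions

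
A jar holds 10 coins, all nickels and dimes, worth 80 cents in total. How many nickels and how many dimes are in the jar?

Let n = nickels, d = dimes.
  n + d = 10
  5n + 10d = 80
Row-reduce the augmented matrix:
R2 ← R2 − 5·R1.
R2 ← R2 / (5).
R1 ← R1 − 1·R2.
Reading off the reduced rows gives n = 4, d = 6.

nickels: 4, dimes: 6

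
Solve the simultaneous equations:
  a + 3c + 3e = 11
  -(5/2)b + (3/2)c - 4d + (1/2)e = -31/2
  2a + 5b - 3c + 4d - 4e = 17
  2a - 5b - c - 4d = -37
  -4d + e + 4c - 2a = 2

no solution

Row-reduce:
R3 ← R3 − 2·R1.
R4 ← R4 − 2·R1.
R5 ← R5 + 2·R1.
R2 ← R2 / (-5/2).
R3 ← R3 − 5·R2.
R4 ← R4 + 5·R2.
R3 ← R3 / (-6).
R1 ← R1 − 3·R3.
R2 ← R2 + 3/5·R3.
R4 ← R4 + 10·R3.
R5 ← R5 − 10·R3.
R4 ← R4 / (32/3).
R1 ← R1 + 2·R4.
R2 ← R2 − 2·R4.
R3 ← R3 − 2/3·R4.
R5 ← R5 + 32/3·R4.
Row 5 reduces to 0 = -4, a contradiction. The system is inconsistent.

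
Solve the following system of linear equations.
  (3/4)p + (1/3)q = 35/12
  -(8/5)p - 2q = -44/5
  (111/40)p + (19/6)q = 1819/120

Row-reduce:
R1 ← R1 / (3/4).
R2 ← R2 + 8/5·R1.
R3 ← R3 − 111/40·R1.
R2 ← R2 / (-58/45).
R1 ← R1 − 4/9·R2.
R3 ← R3 − 29/15·R2.
Row 3 reduces to 0 = 1/2, a contradiction. The system is inconsistent.

no solution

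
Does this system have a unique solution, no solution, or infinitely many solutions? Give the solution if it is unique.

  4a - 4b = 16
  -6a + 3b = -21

Row-reduce the augmented matrix:
R1 ← R1 / (4).
R2 ← R2 + 6·R1.
R2 ← R2 / (-3).
R1 ← R1 + 1·R2.
Reading off the reduced rows gives a = 3, b = -1.

a = 3, b = -1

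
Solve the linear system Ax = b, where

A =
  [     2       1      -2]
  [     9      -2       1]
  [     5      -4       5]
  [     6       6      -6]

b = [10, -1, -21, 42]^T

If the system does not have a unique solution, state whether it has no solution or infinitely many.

x_1 = 1, x_2 = 4, x_3 = -2

Row-reduce the augmented matrix:
R1 ← R1 / (2).
R2 ← R2 − 9·R1.
R3 ← R3 − 5·R1.
R4 ← R4 − 6·R1.
R2 ← R2 / (-13/2).
R1 ← R1 − 1/2·R2.
R3 ← R3 + 13/2·R2.
R4 ← R4 − 3·R2.
Swap R3 and R4.
R3 ← R3 / (60/13).
R1 ← R1 + 3/13·R3.
R2 ← R2 + 20/13·R3.
R4 reduces to 0 = 0, so the extra equation is consistent.
Reading off the reduced rows gives x_1 = 1, x_2 = 4, x_3 = -2.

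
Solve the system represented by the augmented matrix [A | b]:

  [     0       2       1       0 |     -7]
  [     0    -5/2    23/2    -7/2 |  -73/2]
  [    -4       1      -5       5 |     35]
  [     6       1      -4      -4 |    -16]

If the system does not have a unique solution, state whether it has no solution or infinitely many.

Row-reduce:
Swap R1 and R3.
R1 ← R1 / (-4).
R4 ← R4 − 6·R1.
R2 ← R2 / (-5/2).
R1 ← R1 + 1/4·R2.
R3 ← R3 − 2·R2.
R4 ← R4 − 5/2·R2.
R3 ← R3 / (51/5).
R1 ← R1 − 1/10·R3.
R2 ← R2 + 23/5·R3.
Rank is 3 with 4 unknowns, leaving x_4 free.

infinitely many solutions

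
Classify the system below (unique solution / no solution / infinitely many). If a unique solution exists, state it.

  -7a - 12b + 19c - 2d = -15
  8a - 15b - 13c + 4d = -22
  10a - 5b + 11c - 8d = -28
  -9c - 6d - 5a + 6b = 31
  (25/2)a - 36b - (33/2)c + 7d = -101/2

no solution

Row-reduce:
R1 ← R1 / (-7).
R2 ← R2 − 8·R1.
R3 ← R3 − 10·R1.
R4 ← R4 + 5·R1.
R5 ← R5 − 25/2·R1.
R2 ← R2 / (-201/7).
R1 ← R1 − 12/7·R2.
R3 ← R3 + 155/7·R2.
R4 ← R4 − 102/7·R2.
R5 ← R5 + 402/7·R2.
R3 ← R3 / (6316/201).
R1 ← R1 + 147/67·R3.
R2 ← R2 + 61/201·R3.
R4 ← R4 + 1216/67·R3.
R4 ← R4 / (-16952/1579).
R1 ← R1 + 730/1579·R4.
R2 ← R2 + 280/1579·R4.
R3 ← R3 + 612/1579·R4.
Row 5 reduces to 0 = 1, a contradiction. The system is inconsistent.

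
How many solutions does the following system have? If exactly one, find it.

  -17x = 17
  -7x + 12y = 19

Row-reduce the augmented matrix:
R1 ← R1 / (-17).
R2 ← R2 + 7·R1.
R2 ← R2 / (12).
Reading off the reduced rows gives x = -1, y = 1.

x = -1, y = 1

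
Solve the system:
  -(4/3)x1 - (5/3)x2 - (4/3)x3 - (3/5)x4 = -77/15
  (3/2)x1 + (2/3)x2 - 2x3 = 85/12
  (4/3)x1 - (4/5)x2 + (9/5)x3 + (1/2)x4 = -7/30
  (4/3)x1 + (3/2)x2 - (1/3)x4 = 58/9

Row-reduce the augmented matrix:
R1 ← R1 / (-4/3).
R2 ← R2 − 3/2·R1.
R3 ← R3 − 4/3·R1.
R4 ← R4 − 4/3·R1.
R2 ← R2 / (-29/24).
R1 ← R1 − 5/4·R2.
R3 ← R3 + 37/15·R2.
R4 ← R4 + 1/6·R2.
R3 ← R3 / (3311/435).
R1 ← R1 + 76/29·R3.
R2 ← R2 − 84/29·R3.
R4 ← R4 + 74/87·R3.
R4 ← R4 / (-13855/19866).
R1 ← R1 − 3174/16555·R4.
R2 ← R2 − 171/2365·R4.
R3 ← R3 − 5559/33110·R4.
Reading off the reduced rows gives x1 = 5/2, x2 = 2, x3 = -1, x4 = -1/3.

x1 = 5/2, x2 = 2, x3 = -1, x4 = -1/3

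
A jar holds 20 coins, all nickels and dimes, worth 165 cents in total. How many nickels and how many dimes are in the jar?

nickels: 7, dimes: 13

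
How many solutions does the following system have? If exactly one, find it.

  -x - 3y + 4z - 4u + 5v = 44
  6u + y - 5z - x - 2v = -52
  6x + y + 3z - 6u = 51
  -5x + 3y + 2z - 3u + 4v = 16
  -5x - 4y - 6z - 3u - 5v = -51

Row-reduce the augmented matrix:
R1 ← R1 / (-1).
R2 ← R2 + 1·R1.
R3 ← R3 − 6·R1.
R4 ← R4 + 5·R1.
R5 ← R5 + 5·R1.
R2 ← R2 / (4).
R1 ← R1 − 3·R2.
R3 ← R3 + 17·R2.
R4 ← R4 − 18·R2.
R5 ← R5 − 11·R2.
R3 ← R3 / (-45/4).
R1 ← R1 − 11/4·R3.
R2 ← R2 + 9/4·R3.
R4 ← R4 − 45/2·R3.
R5 ← R5 + 5/4·R3.
R4 ← R4 / (-3).
R1 ← R1 + 4/9·R4.
R3 ← R3 + 10/9·R4.
R5 ← R5 + 107/9·R4.
R5 ← R5 / (-1468/27).
R1 ← R1 + 178/135·R5.
R2 ← R2 + 9/5·R5.
R3 ← R3 + 553/135·R5.
R4 ← R4 + 11/3·R5.
Reading off the reduced rows gives x = 3, y = 0, z = 5, u = -3, v = 3.

x = 3, y = 0, z = 5, u = -3, v = 3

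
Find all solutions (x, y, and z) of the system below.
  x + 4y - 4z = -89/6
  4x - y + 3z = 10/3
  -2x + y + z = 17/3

Row-reduce the augmented matrix:
R2 ← R2 − 4·R1.
R3 ← R3 + 2·R1.
R2 ← R2 / (-17).
R1 ← R1 − 4·R2.
R3 ← R3 − 9·R2.
R3 ← R3 / (52/17).
R1 ← R1 − 8/17·R3.
R2 ← R2 + 19/17·R3.
Reading off the reduced rows gives x = -3/2, y = -1/3, z = 3.

x = -3/2, y = -1/3, z = 3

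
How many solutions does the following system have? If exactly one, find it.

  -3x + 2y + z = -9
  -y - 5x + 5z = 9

Row-reduce:
R1 ← R1 / (-3).
R2 ← R2 + 5·R1.
R2 ← R2 / (-13/3).
R1 ← R1 + 2/3·R2.
Rank is 2 with 3 unknowns, leaving z free.

infinitely many solutions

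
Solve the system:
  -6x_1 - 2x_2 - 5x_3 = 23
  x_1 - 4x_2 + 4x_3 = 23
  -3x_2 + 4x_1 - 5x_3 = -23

x_1 = -5, x_2 = -4, x_3 = 3

Row-reduce the augmented matrix:
R1 ← R1 / (-6).
R2 ← R2 − 1·R1.
R3 ← R3 − 4·R1.
R2 ← R2 / (-13/3).
R1 ← R1 − 1/3·R2.
R3 ← R3 + 13/3·R2.
R3 ← R3 / (-23/2).
R1 ← R1 − 14/13·R3.
R2 ← R2 + 19/26·R3.
Reading off the reduced rows gives x_1 = -5, x_2 = -4, x_3 = 3.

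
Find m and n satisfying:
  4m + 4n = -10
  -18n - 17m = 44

Row-reduce the augmented matrix:
R1 ← R1 / (4).
R2 ← R2 + 17·R1.
R2 ← R2 / (-1).
R1 ← R1 − 1·R2.
Reading off the reduced rows gives m = -1, n = -3/2.

m = -1, n = -3/2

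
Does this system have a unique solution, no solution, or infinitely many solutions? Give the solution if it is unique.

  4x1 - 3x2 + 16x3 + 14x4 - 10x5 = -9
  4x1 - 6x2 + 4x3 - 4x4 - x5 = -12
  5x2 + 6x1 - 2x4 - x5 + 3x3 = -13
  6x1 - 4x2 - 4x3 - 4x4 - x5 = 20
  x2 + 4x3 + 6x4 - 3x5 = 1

infinitely many solutions

Row-reduce:
R1 ← R1 / (4).
R2 ← R2 − 4·R1.
R3 ← R3 − 6·R1.
R4 ← R4 − 6·R1.
R2 ← R2 / (-3).
R1 ← R1 + 3/4·R2.
R3 ← R3 − 19/2·R2.
R4 ← R4 − 1/2·R2.
R5 ← R5 − 1·R2.
R3 ← R3 / (-59).
R1 ← R1 − 7·R3.
R2 ← R2 − 4·R3.
R4 ← R4 + 30·R3.
R4 ← R4 / (748/59).
R1 ← R1 + 88/59·R4.
R2 ← R2 − 34/59·R4.
R3 ← R3 − 80/59·R4.
Rank is 4 with 5 unknowns, leaving x5 free.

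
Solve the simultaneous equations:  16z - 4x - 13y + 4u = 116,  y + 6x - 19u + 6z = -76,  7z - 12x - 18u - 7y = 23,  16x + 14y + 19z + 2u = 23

Row-reduce the augmented matrix:
R1 ← R1 / (-4).
R2 ← R2 − 6·R1.
R3 ← R3 + 12·R1.
R4 ← R4 − 16·R1.
R2 ← R2 / (-37/2).
R1 ← R1 − 13/4·R2.
R3 ← R3 − 32·R2.
R4 ← R4 + 38·R2.
R3 ← R3 / (403/37).
R1 ← R1 − 47/37·R3.
R2 ← R2 + 60/37·R3.
R4 ← R4 − 791/37·R3.
R4 ← R4 / (59532/403).
R1 ← R1 − 2287/806·R4.
R2 ← R2 + 2866/403·R4.
R3 ← R3 + 1942/403·R4.
Reading off the reduced rows gives x = -5, y = 0, z = 5, u = 4.

x = -5, y = 0, z = 5, u = 4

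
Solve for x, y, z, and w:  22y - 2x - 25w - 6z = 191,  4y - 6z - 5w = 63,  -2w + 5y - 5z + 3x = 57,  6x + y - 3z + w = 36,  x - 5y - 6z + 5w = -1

x = 4, y = 2, z = -5, w = -5

Row-reduce the augmented matrix:
R1 ← R1 / (-2).
R3 ← R3 − 3·R1.
R4 ← R4 − 6·R1.
R5 ← R5 − 1·R1.
R2 ← R2 / (4).
R1 ← R1 + 11·R2.
R3 ← R3 − 38·R2.
R4 ← R4 − 67·R2.
R5 ← R5 − 6·R2.
R3 ← R3 / (43).
R1 ← R1 + 27/2·R3.
R2 ← R2 + 3/2·R3.
R4 ← R4 − 159/2·R3.
R4 ← R4 / (-867/172).
R1 ← R1 − 217/172·R4.
R2 ← R2 + 167/172·R4.
R3 ← R3 − 8/43·R4.
R5 reduces to 0 = 0, so the extra equation is consistent.
Reading off the reduced rows gives x = 4, y = 2, z = -5, w = -5.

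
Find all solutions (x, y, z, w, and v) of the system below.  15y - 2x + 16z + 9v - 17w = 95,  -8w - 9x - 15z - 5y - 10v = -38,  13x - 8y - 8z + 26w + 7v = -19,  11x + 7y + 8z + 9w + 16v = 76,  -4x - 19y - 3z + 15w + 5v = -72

infinitely many solutions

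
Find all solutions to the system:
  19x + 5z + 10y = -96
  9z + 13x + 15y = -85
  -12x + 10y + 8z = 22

infinitely many solutions

Row-reduce:
R1 ← R1 / (19).
R2 ← R2 − 13·R1.
R3 ← R3 + 12·R1.
R2 ← R2 / (155/19).
R1 ← R1 − 10/19·R2.
R3 ← R3 − 310/19·R2.
Rank is 2 with 3 unknowns, leaving z free.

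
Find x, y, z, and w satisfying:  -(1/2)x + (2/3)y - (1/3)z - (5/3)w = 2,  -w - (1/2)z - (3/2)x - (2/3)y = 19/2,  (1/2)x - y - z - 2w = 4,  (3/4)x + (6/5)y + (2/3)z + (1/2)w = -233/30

Row-reduce the augmented matrix:
R1 ← R1 / (-1/2).
R2 ← R2 + 3/2·R1.
R3 ← R3 − 1/2·R1.
R4 ← R4 − 3/4·R1.
R2 ← R2 / (-8/3).
R1 ← R1 + 4/3·R2.
R3 ← R3 + 1/3·R2.
R4 ← R4 − 11/5·R2.
R3 ← R3 / (-67/48).
R1 ← R1 − 5/12·R3.
R2 ← R2 + 3/16·R3.
R4 ← R4 − 139/240·R3.
R4 ← R4 / (-431/1005).
R1 ← R1 − 6/67·R4.
R2 ← R2 + 63/67·R4.
R3 ← R3 − 200/67·R4.
Reading off the reduced rows gives x = -4, y = -3, z = -1, w = -1.

x = -4, y = -3, z = -1, w = -1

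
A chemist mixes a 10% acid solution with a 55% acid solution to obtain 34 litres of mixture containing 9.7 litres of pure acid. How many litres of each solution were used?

litres of solution A: 20, litres of solution B: 14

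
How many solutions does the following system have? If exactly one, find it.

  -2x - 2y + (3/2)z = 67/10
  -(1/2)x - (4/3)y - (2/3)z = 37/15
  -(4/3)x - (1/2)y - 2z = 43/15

x = -2, y = -6/5, z = 1/5

Row-reduce the augmented matrix:
R1 ← R1 / (-2).
R2 ← R2 + 1/2·R1.
R3 ← R3 + 4/3·R1.
R2 ← R2 / (-5/6).
R1 ← R1 − 1·R2.
R3 ← R3 − 5/6·R2.
R3 ← R3 / (-97/24).
R1 ← R1 + 2·R3.
R2 ← R2 − 5/4·R3.
Reading off the reduced rows gives x = -2, y = -6/5, z = 1/5.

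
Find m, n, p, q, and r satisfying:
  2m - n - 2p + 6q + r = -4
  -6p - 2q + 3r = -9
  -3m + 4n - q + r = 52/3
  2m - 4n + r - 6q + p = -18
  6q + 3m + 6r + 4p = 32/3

m = -8/3, n = 7/3, p = 5/3, q = 1, r = 1

Row-reduce the augmented matrix:
R1 ← R1 / (2).
R3 ← R3 + 3·R1.
R4 ← R4 − 2·R1.
R5 ← R5 − 3·R1.
Swap R2 and R3.
R2 ← R2 / (5/2).
R1 ← R1 + 1/2·R2.
R4 ← R4 + 3·R2.
R5 ← R5 − 3/2·R2.
R3 ← R3 / (-6).
R1 ← R1 + 8/5·R3.
R2 ← R2 + 6/5·R3.
R4 ← R4 + 3/5·R3.
R5 ← R5 − 44/5·R3.
R4 ← R4 / (-11/5).
R1 ← R1 − 77/15·R4.
R2 ← R2 − 18/5·R4.
R3 ← R3 − 1/3·R4.
R5 ← R5 + 161/15·R4.
R5 ← R5 / (-127/22).
R1 ← R1 − 13/2·R5.
R2 ← R2 − 53/11·R5.
R3 ← R3 + 1/11·R5.
R4 ← R4 + 27/22·R5.
Reading off the reduced rows gives m = -8/3, n = 7/3, p = 5/3, q = 1, r = 1.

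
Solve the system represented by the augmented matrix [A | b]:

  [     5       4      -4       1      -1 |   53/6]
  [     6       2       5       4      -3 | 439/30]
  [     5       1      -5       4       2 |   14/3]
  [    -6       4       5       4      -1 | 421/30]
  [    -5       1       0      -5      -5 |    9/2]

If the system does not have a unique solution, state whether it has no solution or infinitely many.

Row-reduce the augmented matrix:
R1 ← R1 / (5).
R2 ← R2 − 6·R1.
R3 ← R3 − 5·R1.
R4 ← R4 + 6·R1.
R5 ← R5 + 5·R1.
R2 ← R2 / (-14/5).
R1 ← R1 − 4/5·R2.
R3 ← R3 + 3·R2.
R4 ← R4 − 44/5·R2.
R5 ← R5 − 5·R2.
R3 ← R3 / (-23/2).
R1 ← R1 − 2·R3.
R2 ← R2 + 7/2·R3.
R4 ← R4 − 31·R3.
R5 ← R5 − 27/2·R3.
R4 ← R4 / (14).
R1 ← R1 − 1·R4.
R2 ← R2 + 1·R4.
R5 ← R5 − 1·R4.
R5 ← R5 / (-187/49).
R1 ← R1 + 12/49·R5.
R2 ← R2 + 23/49·R5.
R3 ← R3 + 3/7·R5.
R4 ← R4 − 19/49·R5.
Reading off the reduced rows gives x_1 = -1/5, x_2 = 1, x_3 = -1/3, x_4 = 2, x_5 = -5/2.

x_1 = -1/5, x_2 = 1, x_3 = -1/3, x_4 = 2, x_5 = -5/2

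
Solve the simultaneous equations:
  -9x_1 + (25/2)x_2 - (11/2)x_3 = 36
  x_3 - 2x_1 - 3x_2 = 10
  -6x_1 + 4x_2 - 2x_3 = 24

Row-reduce:
R1 ← R1 / (-9).
R2 ← R2 + 2·R1.
R3 ← R3 + 6·R1.
R2 ← R2 / (-52/9).
R1 ← R1 + 25/18·R2.
R3 ← R3 + 13/3·R2.
Row 3 reduces to 0 = -3/2, a contradiction. The system is inconsistent.

no solution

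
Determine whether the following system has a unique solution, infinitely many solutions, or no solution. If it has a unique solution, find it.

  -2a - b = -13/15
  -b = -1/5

a = 1/3, b = 1/5

Row-reduce the augmented matrix:
R1 ← R1 / (-2).
R2 ← R2 / (-1).
R1 ← R1 − 1/2·R2.
Reading off the reduced rows gives a = 1/3, b = 1/5.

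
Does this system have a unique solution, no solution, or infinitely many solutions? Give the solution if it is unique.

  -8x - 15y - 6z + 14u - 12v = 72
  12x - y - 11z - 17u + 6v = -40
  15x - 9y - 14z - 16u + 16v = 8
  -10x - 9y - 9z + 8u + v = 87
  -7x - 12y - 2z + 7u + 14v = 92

Row-reduce the augmented matrix:
R1 ← R1 / (-8).
R2 ← R2 − 12·R1.
R3 ← R3 − 15·R1.
R4 ← R4 + 10·R1.
R5 ← R5 + 7·R1.
R2 ← R2 / (-47/2).
R1 ← R1 − 15/8·R2.
R3 ← R3 + 297/8·R2.
R4 ← R4 − 39/4·R2.
R5 ← R5 − 9/8·R2.
R3 ← R3 / (1193/188).
R1 ← R1 + 159/188·R3.
R2 ← R2 − 40/47·R3.
R4 ← R4 + 921/94·R3.
R5 ← R5 − 431/188·R3.
R4 ← R4 / (-2113/1193).
R1 ← R1 + 1082/1193·R4.
R2 ← R2 + 832/1193·R4.
R3 ← R3 − 739/1193·R4.
R5 ← R5 + 7729/1193·R4.
R5 ← R5 / (-192801/2113).
R1 ← R1 + 28082/2113·R5.
R2 ← R2 + 27624/2113·R5.
R3 ← R3 − 26507/2113·R5.
R4 ← R4 + 36095/2113·R5.
Reading off the reduced rows gives x = 0, y = 0, z = -4, u = 6, v = 3.

x = 0, y = 0, z = -4, u = 6, v = 3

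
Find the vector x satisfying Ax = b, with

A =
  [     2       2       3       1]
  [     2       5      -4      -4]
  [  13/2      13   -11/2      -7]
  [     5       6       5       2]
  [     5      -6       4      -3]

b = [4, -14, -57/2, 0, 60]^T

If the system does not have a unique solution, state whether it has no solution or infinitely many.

no solution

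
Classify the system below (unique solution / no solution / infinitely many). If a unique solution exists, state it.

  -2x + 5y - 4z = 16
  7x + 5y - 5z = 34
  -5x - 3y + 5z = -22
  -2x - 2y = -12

x = 2, y = 4, z = 0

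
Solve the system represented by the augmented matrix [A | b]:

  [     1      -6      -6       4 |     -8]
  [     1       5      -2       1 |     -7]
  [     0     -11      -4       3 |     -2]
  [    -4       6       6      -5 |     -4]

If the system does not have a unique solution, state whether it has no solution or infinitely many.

no solution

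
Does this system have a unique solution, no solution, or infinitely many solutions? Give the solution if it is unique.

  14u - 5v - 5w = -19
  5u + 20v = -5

Row-reduce:
R1 ← R1 / (14).
R2 ← R2 − 5·R1.
R2 ← R2 / (305/14).
R1 ← R1 + 5/14·R2.
Rank is 2 with 3 unknowns, leaving w free.

infinitely many solutions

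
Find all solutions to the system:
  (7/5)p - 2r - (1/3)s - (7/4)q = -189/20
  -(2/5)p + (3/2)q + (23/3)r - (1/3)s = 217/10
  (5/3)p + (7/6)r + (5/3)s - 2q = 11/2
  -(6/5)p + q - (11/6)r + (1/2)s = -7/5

infinitely many solutions

Row-reduce:
R1 ← R1 / (7/5).
R2 ← R2 + 2/5·R1.
R3 ← R3 − 5/3·R1.
R4 ← R4 + 6/5·R1.
R1 ← R1 + 5/4·R2.
R3 ← R3 − 1/12·R2.
R4 ← R4 + 1/2·R2.
R3 ← R3 / (745/252).
R1 ← R1 − 625/84·R3.
R2 ← R2 − 149/21·R3.
Rank is 3 with 4 unknowns, leaving s free.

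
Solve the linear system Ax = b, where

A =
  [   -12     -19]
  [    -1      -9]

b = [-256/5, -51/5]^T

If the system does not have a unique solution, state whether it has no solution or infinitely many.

x_1 = 3, x_2 = 4/5

From equation 2: x_1 = 51/5 − 9·x_2.
Substitute into equation 1 and solve: x_2 = 4/5.
Then x_1 = 3.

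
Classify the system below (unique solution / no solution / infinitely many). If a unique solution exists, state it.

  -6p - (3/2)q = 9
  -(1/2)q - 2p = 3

infinitely many solutions

Row-reduce:
R1 ← R1 / (-6).
R2 ← R2 + 2·R1.
Rank is 1 with 2 unknowns, leaving q free.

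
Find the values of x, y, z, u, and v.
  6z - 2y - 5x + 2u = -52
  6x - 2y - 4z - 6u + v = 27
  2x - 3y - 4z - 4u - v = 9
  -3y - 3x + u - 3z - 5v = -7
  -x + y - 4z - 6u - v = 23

Row-reduce the augmented matrix:
R1 ← R1 / (-5).
R2 ← R2 − 6·R1.
R3 ← R3 − 2·R1.
R4 ← R4 + 3·R1.
R5 ← R5 + 1·R1.
R2 ← R2 / (-22/5).
R1 ← R1 − 2/5·R2.
R3 ← R3 + 19/5·R2.
R4 ← R4 + 9/5·R2.
R5 ← R5 − 7/5·R2.
R3 ← R3 / (-48/11).
R1 ← R1 + 10/11·R3.
R2 ← R2 + 8/11·R3.
R4 ← R4 + 87/11·R3.
R5 ← R5 + 46/11·R3.
R4 ← R4 / (23/16).
R1 ← R1 + 17/24·R4.
R2 ← R2 − 5/6·R4.
R3 ← R3 − 1/48·R4.
R5 ← R5 + 179/24·R4.
R5 ← R5 / (-217/23).
R1 ← R1 + 12/23·R5.
R2 ← R2 − 29/23·R5.
R3 ← R3 − 21/46·R5.
R4 ← R4 + 65/46·R5.
Reading off the reduced rows gives x = 4, y = 6, z = -3, u = -1, v = -3.

x = 4, y = 6, z = -3, u = -1, v = -3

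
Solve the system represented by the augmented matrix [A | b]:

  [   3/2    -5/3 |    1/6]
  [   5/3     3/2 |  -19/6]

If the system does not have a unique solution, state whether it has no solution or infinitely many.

Row-reduce the augmented matrix:
R1 ← R1 / (3/2).
R2 ← R2 − 5/3·R1.
R2 ← R2 / (181/54).
R1 ← R1 + 10/9·R2.
Reading off the reduced rows gives x_1 = -1, x_2 = -1.

x_1 = -1, x_2 = -1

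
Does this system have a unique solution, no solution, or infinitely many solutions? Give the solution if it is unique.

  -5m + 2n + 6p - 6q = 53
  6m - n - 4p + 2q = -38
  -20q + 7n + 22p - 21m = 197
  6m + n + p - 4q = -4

infinitely many solutions

Row-reduce:
R1 ← R1 / (-5).
R2 ← R2 − 6·R1.
R3 ← R3 + 21·R1.
R4 ← R4 − 6·R1.
R2 ← R2 / (7/5).
R1 ← R1 + 2/5·R2.
R3 ← R3 + 7/5·R2.
R4 ← R4 − 17/5·R2.
Swap R3 and R4.
R3 ← R3 / (3/7).
R1 ← R1 + 2/7·R3.
R2 ← R2 − 16/7·R3.
Rank is 3 with 4 unknowns, leaving q free.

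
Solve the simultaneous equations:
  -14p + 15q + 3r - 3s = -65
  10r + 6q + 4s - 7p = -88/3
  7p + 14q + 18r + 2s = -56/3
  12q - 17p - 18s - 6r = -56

p = 2, q = -8/3, r = 1/3, s = -2/3

Row-reduce the augmented matrix:
R1 ← R1 / (-14).
R2 ← R2 + 7·R1.
R3 ← R3 − 7·R1.
R4 ← R4 + 17·R1.
R2 ← R2 / (-3/2).
R1 ← R1 + 15/14·R2.
R3 ← R3 − 43/2·R2.
R4 ← R4 + 87/14·R2.
R3 ← R3 / (424/3).
R1 ← R1 + 44/7·R3.
R2 ← R2 + 17/3·R3.
R4 ← R4 + 314/7·R3.
R4 ← R4 / (-8877/742).
R1 ← R1 + 69/371·R4.
R2 ← R2 + 103/212·R4.
R3 ← R3 − 119/212·R4.
Reading off the reduced rows gives p = 2, q = -8/3, r = 1/3, s = -2/3.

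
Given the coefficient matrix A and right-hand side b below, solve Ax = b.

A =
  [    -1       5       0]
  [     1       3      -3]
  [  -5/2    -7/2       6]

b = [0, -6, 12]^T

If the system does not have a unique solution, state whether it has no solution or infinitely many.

Row-reduce:
R1 ← R1 / (-1).
R2 ← R2 − 1·R1.
R3 ← R3 + 5/2·R1.
R2 ← R2 / (8).
R1 ← R1 + 5·R2.
R3 ← R3 + 16·R2.
Rank is 2 with 3 unknowns, leaving x_3 free.

infinitely many solutions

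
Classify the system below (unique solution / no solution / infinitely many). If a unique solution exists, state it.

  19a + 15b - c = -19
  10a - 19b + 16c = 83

infinitely many solutions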